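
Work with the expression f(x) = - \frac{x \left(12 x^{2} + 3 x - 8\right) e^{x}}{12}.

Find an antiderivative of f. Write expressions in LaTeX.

An antiderivative is F(x) = - x^{3} e^{x} + \frac{11 x^{2} e^{x}}{4} - \frac{29 x e^{x}}{6} + \frac{29 e^{x}}{6}.

f has the shape u'v + uv' for u = - x^{3} + \frac{11 x^{2}}{4} - \frac{29 x}{6} + \frac{29}{6} and v = e^{x} — it is the derivative of the product u*v.
Check: d/dx[- x^{3} e^{x} + \frac{11 x^{2} e^{x}}{4} - \frac{29 x e^{x}}{6} + \frac{29 e^{x}}{6}] = - x^{3} e^{x} - \frac{x^{2} e^{x}}{4} + \frac{2 x e^{x}}{3}, which equals f(x).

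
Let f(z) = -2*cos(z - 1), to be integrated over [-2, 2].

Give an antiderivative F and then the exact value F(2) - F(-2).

A first test for any F(z): its z-derivative must equal f(z) identically.
F(z) = -2*sin(z - 1) is an antiderivative of f.
Check: d/dz[-2*sin(z - 1)] = -2*cos(z - 1) = f(z).
F(2) = -2*sin(1); F(-2) = 2*sin(3).
Integral = F(2) - F(-2) = -2*sin(1) - 2*sin(3).

Antiderivative: F(z) = -2*sin(z - 1); value = -2*sin(1) - 2*sin(3)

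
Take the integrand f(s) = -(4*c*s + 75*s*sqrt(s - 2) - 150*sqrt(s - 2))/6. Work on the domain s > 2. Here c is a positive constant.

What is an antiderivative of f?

An antiderivative is F(s) = -c*s**2/3 - 5*(s - 2)**(5/2).

Check any antiderivative F(s) by computing F'(s) and comparing it with f(s).
Check: d/ds[-c*s**2/3 - 5*(s - 2)**(5/2)] = -2*c*s/3 - 25*s*sqrt(s - 2)/2 + 25*sqrt(s - 2), which equals f(s).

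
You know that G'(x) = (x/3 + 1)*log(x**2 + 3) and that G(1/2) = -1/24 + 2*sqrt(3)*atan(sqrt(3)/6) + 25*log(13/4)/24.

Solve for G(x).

G(x) = (x**2*log(x**2 + 3) - x**2 + 6*x*log(x**2 + 3) - 12*x + 3*log(x**2 + 3) + 12*sqrt(3)*atan(sqrt(3)*x/3) + 6)/6

A first test for any G(x): its x-derivative must equal the given G'(x).
A general antiderivative is -x**2/6 - 2*x + (x**2/6 + x)*log(x**2 + 3) + log(x**2 + 3)/2 + 2*sqrt(3)*atan(sqrt(3)*x/3) + C.
The condition gives C = -1/24 + 2*sqrt(3)*atan(sqrt(3)/6) + 25*log(13/4)/24 - (-25/24 + 2*sqrt(3)*atan(sqrt(3)/6) + 25*log(13/4)/24) = 1.
So G(x) = (x**2*log(x**2 + 3) - x**2 + 6*x*log(x**2 + 3) - 12*x + 3*log(x**2 + 3) + 12*sqrt(3)*atan(sqrt(3)*x/3) + 6)/6.
Check: d/dx[(x**2*log(x**2 + 3) - x**2 + 6*x*log(x**2 + 3) - 12*x + 3*log(x**2 + 3) + 12*sqrt(3)*atan(sqrt(3)*x/3) + 6)/6] = x*log(x**2 + 3)/3 + log(x**2 + 3), which equals G'(x).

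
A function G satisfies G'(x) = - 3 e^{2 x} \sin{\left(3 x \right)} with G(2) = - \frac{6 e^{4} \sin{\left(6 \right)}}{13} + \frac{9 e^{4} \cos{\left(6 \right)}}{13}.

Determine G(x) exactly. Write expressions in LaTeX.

G(x) = \frac{3 \left(- 2 \sin{\left(3 x \right)} + 3 \cos{\left(3 x \right)}\right) e^{2 x}}{13}

A first test for any G(x): its x-derivative must equal the given G'(x).
A general antiderivative is - \frac{6 e^{2 x} \sin{\left(3 x \right)}}{13} + \frac{9 e^{2 x} \cos{\left(3 x \right)}}{13} + C.
The condition gives C = - \frac{6 e^{4} \sin{\left(6 \right)}}{13} + \frac{9 e^{4} \cos{\left(6 \right)}}{13} - (- \frac{6 e^{4} \sin{\left(6 \right)}}{13} + \frac{9 e^{4} \cos{\left(6 \right)}}{13}) = 0.
So G(x) = \frac{3 \left(- 2 \sin{\left(3 x \right)} + 3 \cos{\left(3 x \right)}\right) e^{2 x}}{13}.
Check: d/dx[\frac{3 \left(- 2 \sin{\left(3 x \right)} + 3 \cos{\left(3 x \right)}\right) e^{2 x}}{13}] = - 3 e^{2 x} \sin{\left(3 x \right)} = G'(x).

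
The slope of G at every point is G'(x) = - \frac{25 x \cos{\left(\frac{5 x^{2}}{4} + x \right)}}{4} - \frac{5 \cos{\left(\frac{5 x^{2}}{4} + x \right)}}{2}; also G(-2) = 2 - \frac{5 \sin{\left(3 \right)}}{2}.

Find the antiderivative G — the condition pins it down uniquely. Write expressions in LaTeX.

The substitution u = \frac{5 x^{2}}{4} + x works: G'(x) is exactly (dG/du)*(du/dx) for that inner function.
A general antiderivative is - \frac{5 \sin{\left(\frac{5 x^{2}}{4} + x \right)}}{2} + C.
The condition gives C = 2 - \frac{5 \sin{\left(3 \right)}}{2} - (- \frac{5 \sin{\left(3 \right)}}{2}) = 2.
So G(x) = 2 - \frac{5 \sin{\left(\frac{5 x^{2}}{4} + x \right)}}{2}.
Check: d/dx[2 - \frac{5 \sin{\left(\frac{5 x^{2}}{4} + x \right)}}{2}] = - \frac{25 x \cos{\left(\frac{5 x^{2}}{4} + x \right)}}{4} - \frac{5 \cos{\left(\frac{5 x^{2}}{4} + x \right)}}{2} = G'(x).

G(x) = 2 - \frac{5 \sin{\left(\frac{5 x^{2}}{4} + x \right)}}{2}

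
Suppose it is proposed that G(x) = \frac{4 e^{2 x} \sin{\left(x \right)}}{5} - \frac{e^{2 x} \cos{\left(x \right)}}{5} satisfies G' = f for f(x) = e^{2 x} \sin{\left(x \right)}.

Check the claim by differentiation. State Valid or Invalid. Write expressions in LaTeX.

Invalid: d/dx[G] - f = \frac{4 e^{2 x} \sin{\left(x \right)}}{5} + \frac{2 e^{2 x} \cos{\left(x \right)}}{5}, which is not 0.

d/dx[G] = \frac{9 e^{2 x} \sin{\left(x \right)}}{5} + \frac{2 e^{2 x} \cos{\left(x \right)}}{5}
d/dx[G] - f(x) = \frac{4 e^{2 x} \sin{\left(x \right)}}{5} + \frac{2 e^{2 x} \cos{\left(x \right)}}{5} != 0.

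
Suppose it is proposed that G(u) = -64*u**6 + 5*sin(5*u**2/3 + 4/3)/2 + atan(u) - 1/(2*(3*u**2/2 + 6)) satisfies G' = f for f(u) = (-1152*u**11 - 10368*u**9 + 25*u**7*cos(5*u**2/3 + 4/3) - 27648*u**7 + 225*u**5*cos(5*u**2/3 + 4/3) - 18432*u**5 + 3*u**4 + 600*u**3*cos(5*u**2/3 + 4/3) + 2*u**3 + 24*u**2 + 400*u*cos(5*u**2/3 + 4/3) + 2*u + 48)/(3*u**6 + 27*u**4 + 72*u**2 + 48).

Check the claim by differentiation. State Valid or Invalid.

Valid. The derivative of G reproduces f.

d/du[G] = (-1152*u**11 - 10368*u**9 + 25*u**7*cos(5*u**2/3 + 4/3) - 27648*u**7 + 225*u**5*cos(5*u**2/3 + 4/3) - 18432*u**5 + 3*u**4 + 600*u**3*cos(5*u**2/3 + 4/3) + 2*u**3 + 24*u**2 + 400*u*cos(5*u**2/3 + 4/3) + 2*u + 48)/(3*u**6 + 27*u**4 + 72*u**2 + 48)
This equals f(u) exactly, so the claim holds.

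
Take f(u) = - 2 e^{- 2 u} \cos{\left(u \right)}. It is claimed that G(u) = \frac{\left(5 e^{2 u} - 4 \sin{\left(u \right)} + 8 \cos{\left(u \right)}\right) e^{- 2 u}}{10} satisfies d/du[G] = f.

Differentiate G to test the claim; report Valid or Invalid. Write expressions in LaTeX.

d/du[G] = - 2 e^{- 2 u} \cos{\left(u \right)}
This equals f(u) exactly, so the claim holds.

Valid. The derivative of G reproduces f.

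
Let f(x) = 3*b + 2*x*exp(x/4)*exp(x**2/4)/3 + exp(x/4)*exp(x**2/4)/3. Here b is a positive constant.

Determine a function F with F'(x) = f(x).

An antiderivative is F(x) = 3*b*x + 4*exp(x**2/4 + x/4)/3.

The integrand splits into summands that can be handled one at a time.
Check: d/dx[3*b*x + 4*exp(x**2/4 + x/4)/3] = 3*b + 2*x*exp(x/4)*exp(x**2/4)/3 + exp(x/4)*exp(x**2/4)/3 = f(x).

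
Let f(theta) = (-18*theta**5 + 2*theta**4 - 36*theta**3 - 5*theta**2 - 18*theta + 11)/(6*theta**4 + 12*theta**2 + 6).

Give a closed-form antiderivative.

For F(theta) to be correct the identity F'(theta) - f(theta) = 0 must hold.
Check: d/dtheta[-3*theta**2/2 + theta/3 + 3*theta/(2*theta**2 + 2)] = (-18*theta**5 + 2*theta**4 - 36*theta**3 - 5*theta**2 - 18*theta + 11)/(6*theta**4 + 12*theta**2 + 6) = f(theta).

An antiderivative is F(theta) = -3*theta**2/2 + theta/3 + 3*theta/(2*theta**2 + 2).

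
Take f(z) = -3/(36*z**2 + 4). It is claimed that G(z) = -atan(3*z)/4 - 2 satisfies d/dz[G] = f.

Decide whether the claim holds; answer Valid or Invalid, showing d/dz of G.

Valid: G'(z) = f(z).

d/dz[G] = -3/(36*z**2 + 4)
This equals f(z) exactly, so the claim holds.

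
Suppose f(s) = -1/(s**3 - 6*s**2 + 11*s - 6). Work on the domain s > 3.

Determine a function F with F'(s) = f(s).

Factor the denominator ((s - 3)*(s - 2)*(s - 1)) and decompose: f = -1/(2*(s - 1)) + 1/(s - 2) - 1/(2*(s - 3)); each piece integrates to a log, atan, or power term.
Check: d/ds[(2*log(s - 2) - log(s**2 - 4*s + 3))/2] = -1/(s**3 - 6*s**2 + 11*s - 6) = f(s).

An antiderivative is F(s) = (2*log(s - 2) - log(s**2 - 4*s + 3))/2.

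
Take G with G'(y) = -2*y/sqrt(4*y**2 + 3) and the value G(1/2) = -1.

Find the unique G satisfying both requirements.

G(y) = -sqrt(4*y**2 + 3)/2

The substitution u = 4*y**2 + 3 works: G'(y) is exactly (dG/du)*(du/dy) for that inner function.
A general antiderivative is -sqrt(4*y**2 + 3)/2 + C.
The condition gives C = -1 - (-1) = 0.
So G(y) = -sqrt(4*y**2 + 3)/2.
Check: d/dy[-sqrt(4*y**2 + 3)/2] = -2*y/sqrt(4*y**2 + 3) = G'(y).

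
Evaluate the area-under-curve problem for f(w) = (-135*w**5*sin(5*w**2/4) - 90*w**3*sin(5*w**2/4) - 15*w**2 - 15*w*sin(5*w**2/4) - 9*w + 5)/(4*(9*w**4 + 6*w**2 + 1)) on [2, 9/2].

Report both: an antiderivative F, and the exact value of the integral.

Antiderivative: F(w) = (36*w**2*cos(5*w**2/4) + 10*w + 12*cos(5*w**2/4) + 3)/(24*w**2 + 8); value = -3*cos(5)/2 - 245/1976 + 3*cos(405/16)/2

A candidate is checked by its d/dw: the result must match f(w).
F(w) = (36*w**2*cos(5*w**2/4) + 10*w + 12*cos(5*w**2/4) + 3)/(24*w**2 + 8) is an antiderivative of f.
Check: d/dw[(36*w**2*cos(5*w**2/4) + 10*w + 12*cos(5*w**2/4) + 3)/(24*w**2 + 8)] = (-135*w**5*sin(5*w**2/4) - 90*w**3*sin(5*w**2/4) - 15*w**2 - 15*w*sin(5*w**2/4) - 9*w + 5)/(36*w**4 + 24*w**2 + 4), which equals f(w).
F(9/2) = 24/247 + 3*cos(405/16)/2; F(2) = 23/104 + 3*cos(5)/2.
Integral = F(9/2) - F(2) = -3*cos(5)/2 - 245/1976 + 3*cos(405/16)/2.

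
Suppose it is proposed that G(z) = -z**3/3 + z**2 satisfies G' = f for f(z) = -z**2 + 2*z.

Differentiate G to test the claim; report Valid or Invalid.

d/dz[G] = -z**2 + 2*z
This equals f(z) exactly, so the claim holds.

Valid - differentiating G returns exactly f.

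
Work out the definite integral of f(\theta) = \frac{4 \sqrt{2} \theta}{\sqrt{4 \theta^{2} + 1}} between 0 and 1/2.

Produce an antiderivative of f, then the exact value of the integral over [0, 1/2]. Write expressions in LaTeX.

f matches the chain-rule pattern g'(h)*h' with inner function h(\theta) = 2 \theta^{2} + \frac{1}{2}; substituting u = h(\theta) collapses the integral.
F(\theta) = \sqrt{2} \sqrt{4 \theta^{2} + 1} is an antiderivative of f.
Check: d/d\theta[\sqrt{2} \sqrt{4 \theta^{2} + 1}] = \frac{4 \sqrt{2} \theta}{\sqrt{4 \theta^{2} + 1}} = f(\theta).
F(1/2) = 2; F(0) = \sqrt{2}.
Integral = F(1/2) - F(0) = 2 - \sqrt{2}.

Antiderivative: F(\theta) = \sqrt{2} \sqrt{4 \theta^{2} + 1}; value = 2 - \sqrt{2}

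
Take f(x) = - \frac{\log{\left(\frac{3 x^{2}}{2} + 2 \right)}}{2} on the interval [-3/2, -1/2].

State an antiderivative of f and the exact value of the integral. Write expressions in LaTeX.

Antiderivative: F(x) = - \frac{x \log{\left(\frac{3 x^{2}}{2} + 2 \right)}}{2} + x - \frac{2 \sqrt{3} \operatorname{atan}{\left(\frac{\sqrt{3} x}{2} \right)}}{3}; value = - \frac{3 \log{\left(\frac{43}{8} \right)}}{4} - \frac{2 \sqrt{3} \operatorname{atan}{\left(\frac{3 \sqrt{3}}{4} \right)}}{3} + \frac{\log{\left(\frac{19}{8} \right)}}{4} + \frac{2 \sqrt{3} \operatorname{atan}{\left(\frac{\sqrt{3}}{4} \right)}}{3} + 1

Since d/dx undoes antidifferentiation here, F'(x) = f(x) is required of F(x).
F(x) = - \frac{x \log{\left(\frac{3 x^{2}}{2} + 2 \right)}}{2} + x - \frac{2 \sqrt{3} \operatorname{atan}{\left(\frac{\sqrt{3} x}{2} \right)}}{3} is an antiderivative of f.
Check: d/dx[- \frac{x \log{\left(\frac{3 x^{2}}{2} + 2 \right)}}{2} + x - \frac{2 \sqrt{3} \operatorname{atan}{\left(\frac{\sqrt{3} x}{2} \right)}}{3}] = - \frac{\log{\left(\frac{3 x^{2}}{2} + 2 \right)}}{2} = f(x).
F(-1/2) = - \frac{1}{2} + \frac{\log{\left(\frac{19}{8} \right)}}{4} + \frac{2 \sqrt{3} \operatorname{atan}{\left(\frac{\sqrt{3}}{4} \right)}}{3}; F(-3/2) = - \frac{3}{2} + \frac{2 \sqrt{3} \operatorname{atan}{\left(\frac{3 \sqrt{3}}{4} \right)}}{3} + \frac{3 \log{\left(\frac{43}{8} \right)}}{4}.
Integral = F(-1/2) - F(-3/2) = - \frac{3 \log{\left(\frac{43}{8} \right)}}{4} - \frac{2 \sqrt{3} \operatorname{atan}{\left(\frac{3 \sqrt{3}}{4} \right)}}{3} + \frac{\log{\left(\frac{19}{8} \right)}}{4} + \frac{2 \sqrt{3} \operatorname{atan}{\left(\frac{\sqrt{3}}{4} \right)}}{3} + 1.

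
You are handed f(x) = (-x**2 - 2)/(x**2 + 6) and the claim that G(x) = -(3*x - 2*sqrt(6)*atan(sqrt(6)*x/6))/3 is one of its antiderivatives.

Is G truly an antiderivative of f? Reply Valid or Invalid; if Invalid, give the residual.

Valid - differentiating G returns exactly f.

d/dx[G] = (-x**2 - 2)/(x**2 + 6)
This equals f(x) exactly, so the claim holds.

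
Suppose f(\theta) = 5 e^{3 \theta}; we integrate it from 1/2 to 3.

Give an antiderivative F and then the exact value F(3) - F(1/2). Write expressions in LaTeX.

Any candidate F(\theta) must reproduce f(\theta) exactly when differentiated.
F(\theta) = \frac{5 e^{3 \theta}}{3} is an antiderivative of f.
Check: d/d\theta[\frac{5 e^{3 \theta}}{3}] = 5 e^{3 \theta} = f(\theta).
F(3) = \frac{5 e^{9}}{3}; F(1/2) = \frac{5 e^{\frac{3}{2}}}{3}.
Integral = F(3) - F(1/2) = - \frac{5 e^{\frac{3}{2}}}{3} + \frac{5 e^{9}}{3}.

Antiderivative: F(\theta) = \frac{5 e^{3 \theta}}{3}; value = - \frac{5 e^{\frac{3}{2}}}{3} + \frac{5 e^{9}}{3}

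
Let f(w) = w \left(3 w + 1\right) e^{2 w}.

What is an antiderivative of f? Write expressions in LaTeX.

An antiderivative is F(w) = \frac{\left(3 w^{2} - 2 w + 1\right) e^{2 w}}{2}.

f has the shape u'v + uv' for u = \frac{3 w^{2}}{2} - w + \frac{1}{2} and v = e^{2 w} — it is the derivative of the product u*v.
Check: d/dw[\frac{\left(3 w^{2} - 2 w + 1\right) e^{2 w}}{2}] = 3 w^{2} e^{2 w} + w e^{2 w}, which equals f(w).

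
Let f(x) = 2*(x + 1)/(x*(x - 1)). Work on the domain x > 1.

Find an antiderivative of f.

Factor the denominator (x*(x - 1)) and decompose: f = 4/(x - 1) - 2/x; each piece integrates to a log, atan, or power term.
Check: d/dx[2*(-log(x) + 2*log(x - 1))] = (2*x + 2)/(x**2 - x), which equals f(x).

An antiderivative is F(x) = 2*(-log(x) + 2*log(x - 1)).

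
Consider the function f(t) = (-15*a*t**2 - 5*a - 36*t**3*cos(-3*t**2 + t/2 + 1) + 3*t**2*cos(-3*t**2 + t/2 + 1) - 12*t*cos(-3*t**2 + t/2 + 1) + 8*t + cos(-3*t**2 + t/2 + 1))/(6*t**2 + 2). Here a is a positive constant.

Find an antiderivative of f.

Any candidate F(t) must reproduce f(t) exactly when differentiated.
Check: d/dt[(-15*a*t + 4*log(3*t**2 + 1) + 6*sin(-3*t**2 + t/2 + 1))/6] = (-15*a*t**2 - 5*a - 36*t**3*cos(-3*t**2 + t/2 + 1) + 3*t**2*cos(-3*t**2 + t/2 + 1) - 12*t*cos(-3*t**2 + t/2 + 1) + 8*t + cos(-3*t**2 + t/2 + 1))/(6*t**2 + 2) = f(t).

An antiderivative is F(t) = (-15*a*t + 4*log(3*t**2 + 1) + 6*sin(-3*t**2 + t/2 + 1))/6.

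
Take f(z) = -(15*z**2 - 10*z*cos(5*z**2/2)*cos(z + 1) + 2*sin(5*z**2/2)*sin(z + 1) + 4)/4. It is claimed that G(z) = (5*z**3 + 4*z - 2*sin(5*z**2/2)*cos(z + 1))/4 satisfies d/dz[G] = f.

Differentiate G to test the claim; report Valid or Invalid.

d/dz[G] = 15*z**2/4 - 5*z*cos(5*z**2/2)*cos(z + 1)/2 + sin(5*z**2/2)*sin(z + 1)/2 + 1
d/dz[G] - f(z) = 15*z**2/2 - 5*z*cos(5*z**2/2)*cos(z + 1) + sin(5*z**2/2)*sin(z + 1) + 2 != 0.

Invalid: d/dz[G] - f = 15*z**2/2 - 5*z*cos(5*z**2/2)*cos(z + 1) + sin(5*z**2/2)*sin(z + 1) + 2, which is not 0.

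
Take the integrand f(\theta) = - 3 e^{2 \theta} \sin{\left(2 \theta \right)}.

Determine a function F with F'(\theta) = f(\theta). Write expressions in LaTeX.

An antiderivative is F(\theta) = - \frac{3 e^{2 \theta} \sin{\left(2 \theta \right)}}{4} + \frac{3 e^{2 \theta} \cos{\left(2 \theta \right)}}{4}.

Check any antiderivative F(\theta) by computing F'(\theta) and comparing it with f(\theta).
Check: d/d\theta[- \frac{3 e^{2 \theta} \sin{\left(2 \theta \right)}}{4} + \frac{3 e^{2 \theta} \cos{\left(2 \theta \right)}}{4}] = - 3 e^{2 \theta} \sin{\left(2 \theta \right)} = f(\theta).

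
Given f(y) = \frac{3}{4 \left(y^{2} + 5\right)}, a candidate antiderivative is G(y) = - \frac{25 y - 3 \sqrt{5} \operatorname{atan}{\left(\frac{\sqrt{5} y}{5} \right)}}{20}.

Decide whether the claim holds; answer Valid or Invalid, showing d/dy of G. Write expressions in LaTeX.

d/dy[G] = \frac{- 5 y^{2} - 22}{4 y^{2} + 20}
d/dy[G] - f(y) = - \frac{5}{4} != 0.

Invalid: d/dy[G] - f = - \frac{5}{4}, which is not 0.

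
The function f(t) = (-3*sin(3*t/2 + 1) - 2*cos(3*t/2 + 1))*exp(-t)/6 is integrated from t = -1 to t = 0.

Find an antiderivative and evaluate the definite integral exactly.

Recognize the product-rule pattern: f = u'v + uv' with u = cos(3*t/2 + 1)/3, v = exp(-t), so integration by parts undoes it.
F(t) = exp(-t)*cos(3*t/2 + 1)/3 is an antiderivative of f.
Check: d/dt[exp(-t)*cos(3*t/2 + 1)/3] = (-3*sin(3*t/2 + 1) - 2*cos(3*t/2 + 1))*exp(-t)/6 = f(t).
F(0) = cos(1)/3; F(-1) = exp(1)*cos(1/2)/3.
Integral = F(0) - F(-1) = -exp(1)*cos(1/2)/3 + cos(1)/3.

Antiderivative: F(t) = exp(-t)*cos(3*t/2 + 1)/3; value = -exp(1)*cos(1/2)/3 + cos(1)/3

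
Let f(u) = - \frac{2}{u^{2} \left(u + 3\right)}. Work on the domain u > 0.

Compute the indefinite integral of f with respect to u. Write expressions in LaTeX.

F(u) = \frac{2 \log{\left(u \right)}}{9} - \frac{2 \log{\left(u + 3 \right)}}{9} + \frac{2}{3 u} + C

Factor the denominator (u^{2} \left(u + 3\right)) and decompose: f = - \frac{2}{9 \left(u + 3\right)} + \frac{2}{9 u} - \frac{2}{3 u^{2}}; each piece integrates to a log, atan, or power term.
Check: d/du[\frac{2 \log{\left(u \right)}}{9} - \frac{2 \log{\left(u + 3 \right)}}{9} + \frac{2}{3 u}] = - \frac{2}{u^{3} + 3 u^{2}}, which equals f(u).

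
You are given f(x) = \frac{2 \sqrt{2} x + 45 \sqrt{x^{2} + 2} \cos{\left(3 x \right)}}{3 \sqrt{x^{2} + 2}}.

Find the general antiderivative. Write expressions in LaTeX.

For F(x) to be correct the identity F'(x) - f(x) = 0 must hold.
Check: d/dx[\frac{2 \sqrt{2} \sqrt{x^{2} + 2} + 15 \sin{\left(3 x \right)}}{3}] = \frac{2 \sqrt{2} x + 45 \sqrt{x^{2} + 2} \cos{\left(3 x \right)}}{3 \sqrt{x^{2} + 2}} = f(x).

F(x) = \frac{2 \sqrt{2} \sqrt{x^{2} + 2} + 15 \sin{\left(3 x \right)}}{3} + C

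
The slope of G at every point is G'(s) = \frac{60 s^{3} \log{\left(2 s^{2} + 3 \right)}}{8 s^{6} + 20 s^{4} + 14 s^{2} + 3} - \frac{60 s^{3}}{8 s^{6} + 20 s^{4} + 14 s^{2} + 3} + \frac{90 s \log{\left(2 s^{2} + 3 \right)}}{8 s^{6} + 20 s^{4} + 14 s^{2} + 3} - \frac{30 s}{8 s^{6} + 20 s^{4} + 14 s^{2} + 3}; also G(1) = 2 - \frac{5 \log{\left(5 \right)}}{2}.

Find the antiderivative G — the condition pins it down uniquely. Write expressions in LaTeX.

G'(s) has the shape u'v + uv' for u = - \frac{15}{2 \left(2 s^{2} + 1\right)} and v = \log{\left(2 s^{2} + 3 \right)} — it is the derivative of the product u*v.
A general antiderivative is - \frac{15 \log{\left(2 s^{2} + 3 \right)}}{2 \left(2 s^{2} + 1\right)} + C.
The condition gives C = 2 - \frac{5 \log{\left(5 \right)}}{2} - (- \frac{5 \log{\left(5 \right)}}{2}) = 2.
So G(s) = 2 - \frac{15 \log{\left(2 s^{2} + 3 \right)}}{2 \left(2 s^{2} + 1\right)}.
Check: d/ds[2 - \frac{15 \log{\left(2 s^{2} + 3 \right)}}{2 \left(2 s^{2} + 1\right)}] = \frac{60 s^{3} \log{\left(2 s^{2} + 3 \right)} - 60 s^{3} + 90 s \log{\left(2 s^{2} + 3 \right)} - 30 s}{8 s^{6} + 20 s^{4} + 14 s^{2} + 3}, which equals G'(s).

G(s) = 2 - \frac{15 \log{\left(2 s^{2} + 3 \right)}}{2 \left(2 s^{2} + 1\right)}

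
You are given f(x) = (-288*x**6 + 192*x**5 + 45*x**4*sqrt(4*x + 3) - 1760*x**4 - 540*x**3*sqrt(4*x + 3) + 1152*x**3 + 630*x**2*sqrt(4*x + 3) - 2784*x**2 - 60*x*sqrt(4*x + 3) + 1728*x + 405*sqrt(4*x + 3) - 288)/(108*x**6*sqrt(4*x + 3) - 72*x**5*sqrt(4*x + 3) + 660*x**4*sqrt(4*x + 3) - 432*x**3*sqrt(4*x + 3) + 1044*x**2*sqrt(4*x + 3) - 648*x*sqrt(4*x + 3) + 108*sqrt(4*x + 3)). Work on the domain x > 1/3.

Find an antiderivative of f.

An antiderivative is F(x) = -4*sqrt(4*x + 3)/3 + 5/(2*x**2 + 6) - 5/(4*(3*x - 1)).

A first test for any F(x): its x-derivative must equal f(x) identically.
Check: d/dx[-4*sqrt(4*x + 3)/3 + 5/(2*x**2 + 6) - 5/(4*(3*x - 1))] = (-288*x**6 + 192*x**5 + 45*x**4*sqrt(4*x + 3) - 1760*x**4 - 540*x**3*sqrt(4*x + 3) + 1152*x**3 + 630*x**2*sqrt(4*x + 3) - 2784*x**2 - 60*x*sqrt(4*x + 3) + 1728*x + 405*sqrt(4*x + 3) - 288)/(108*x**6*sqrt(4*x + 3) - 72*x**5*sqrt(4*x + 3) + 660*x**4*sqrt(4*x + 3) - 432*x**3*sqrt(4*x + 3) + 1044*x**2*sqrt(4*x + 3) - 648*x*sqrt(4*x + 3) + 108*sqrt(4*x + 3)) = f(x).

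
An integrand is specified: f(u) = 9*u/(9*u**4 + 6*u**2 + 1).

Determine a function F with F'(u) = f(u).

The substitution w = 4*u**2 + 4/3 works: f is exactly (dF/dw)*(dw/du) for that inner function.
Check: d/du[-3/(2*(3*u**2 + 1))] = 9*u/(9*u**4 + 6*u**2 + 1) = f(u).

An antiderivative is F(u) = -3/(2*(3*u**2 + 1)).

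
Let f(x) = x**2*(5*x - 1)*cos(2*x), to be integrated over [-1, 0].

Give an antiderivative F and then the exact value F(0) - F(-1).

Antiderivative: F(x) = 5*x**3*sin(2*x)/2 - x**2*sin(2*x)/2 + 15*x**2*cos(2*x)/4 - 15*x*sin(2*x)/4 - x*cos(2*x)/2 + sin(2*x)/4 - 15*cos(2*x)/8; value = -15/8 + sin(2) - 19*cos(2)/8

Any candidate F(x) must reproduce f(x) exactly when differentiated.
F(x) = 5*x**3*sin(2*x)/2 - x**2*sin(2*x)/2 + 15*x**2*cos(2*x)/4 - 15*x*sin(2*x)/4 - x*cos(2*x)/2 + sin(2*x)/4 - 15*cos(2*x)/8 is an antiderivative of f.
Check: d/dx[5*x**3*sin(2*x)/2 - x**2*sin(2*x)/2 + 15*x**2*cos(2*x)/4 - 15*x*sin(2*x)/4 - x*cos(2*x)/2 + sin(2*x)/4 - 15*cos(2*x)/8] = 5*x**3*cos(2*x) - x**2*cos(2*x), which equals f(x).
F(0) = -15/8; F(-1) = 19*cos(2)/8 - sin(2).
Integral = F(0) - F(-1) = -15/8 + sin(2) - 19*cos(2)/8.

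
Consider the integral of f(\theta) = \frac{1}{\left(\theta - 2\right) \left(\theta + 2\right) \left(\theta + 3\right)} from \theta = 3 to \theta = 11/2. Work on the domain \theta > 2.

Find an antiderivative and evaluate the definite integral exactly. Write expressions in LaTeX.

Factor the denominator (\left(\theta - 2\right) \left(\theta + 2\right) \left(\theta + 3\right)) and decompose: f = \frac{1}{5 \left(\theta + 3\right)} - \frac{1}{4 \left(\theta + 2\right)} + \frac{1}{20 \left(\theta - 2\right)}; each piece integrates to a log, atan, or power term.
F(\theta) = \frac{\log{\left(\theta - 2 \right)} - 5 \log{\left(\theta + 2 \right)} + 4 \log{\left(\theta + 3 \right)}}{20} is an antiderivative of f.
Check: d/d\theta[\frac{\log{\left(\theta - 2 \right)} - 5 \log{\left(\theta + 2 \right)} + 4 \log{\left(\theta + 3 \right)}}{20}] = \frac{1}{\theta^{3} + 3 \theta^{2} - 4 \theta - 12}, which equals f(\theta).
F(11/2) = - \frac{\log{\left(\frac{15}{2} \right)}}{4} + \frac{\log{\left(\frac{7}{2} \right)}}{20} + \frac{\log{\left(\frac{17}{2} \right)}}{5}; F(3) = - \frac{\log{\left(5 \right)}}{4} + \frac{\log{\left(6 \right)}}{5}.
Integral = F(11/2) - F(3) = - \frac{\log{\left(\frac{15}{2} \right)}}{4} - \frac{\log{\left(6 \right)}}{5} + \frac{\log{\left(\frac{7}{2} \right)}}{20} + \frac{\log{\left(5 \right)}}{4} + \frac{\log{\left(\frac{17}{2} \right)}}{5}.

Antiderivative: F(\theta) = \frac{\log{\left(\theta - 2 \right)} - 5 \log{\left(\theta + 2 \right)} + 4 \log{\left(\theta + 3 \right)}}{20}; value = - \frac{\log{\left(\frac{15}{2} \right)}}{4} - \frac{\log{\left(6 \right)}}{5} + \frac{\log{\left(\frac{7}{2} \right)}}{20} + \frac{\log{\left(5 \right)}}{4} + \frac{\log{\left(\frac{17}{2} \right)}}{5}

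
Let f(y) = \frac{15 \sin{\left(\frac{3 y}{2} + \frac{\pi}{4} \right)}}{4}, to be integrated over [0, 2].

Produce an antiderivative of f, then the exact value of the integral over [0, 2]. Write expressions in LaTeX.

An antiderivative F(y) passes only if d/dy[F] lands on f(y) exactly.
F(y) = - \frac{5 \cos{\left(\frac{3 y}{2} + \frac{\pi}{4} \right)}}{2} is an antiderivative of f.
Check: d/dy[- \frac{5 \cos{\left(\frac{3 y}{2} + \frac{\pi}{4} \right)}}{2}] = \frac{15 \sin{\left(\frac{3 y}{2} + \frac{\pi}{4} \right)}}{4} = f(y).
F(2) = - \frac{5 \cos{\left(\frac{\pi}{4} + 3 \right)}}{2}; F(0) = - \frac{5 \sqrt{2}}{4}.
Integral = F(2) - F(0) = \frac{5 \sqrt{2}}{4} - \frac{5 \cos{\left(\frac{\pi}{4} + 3 \right)}}{2}.

Antiderivative: F(y) = - \frac{5 \cos{\left(\frac{3 y}{2} + \frac{\pi}{4} \right)}}{2}; value = \frac{5 \sqrt{2}}{4} - \frac{5 \cos{\left(\frac{\pi}{4} + 3 \right)}}{2}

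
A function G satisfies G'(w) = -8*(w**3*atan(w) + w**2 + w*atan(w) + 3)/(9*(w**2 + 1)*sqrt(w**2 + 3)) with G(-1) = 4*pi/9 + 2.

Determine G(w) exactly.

G'(w) has the shape u'v + uv' for u = -8*sqrt(w**2 + 3)/9 and v = atan(w) — it is the derivative of the product u*v.
A general antiderivative is -8*sqrt(w**2 + 3)*atan(w)/9 + C.
The condition gives C = 4*pi/9 + 2 - (4*pi/9) = 2.
So G(w) = -2*(4*sqrt(w**2 + 3)*atan(w) - 9)/9.
Check: d/dw[-2*(4*sqrt(w**2 + 3)*atan(w) - 9)/9] = (-8*w**3*atan(w) - 8*w**2 - 8*w*atan(w) - 24)/(9*w**2*sqrt(w**2 + 3) + 9*sqrt(w**2 + 3)), which equals G'(w).

G(w) = -2*(4*sqrt(w**2 + 3)*atan(w) - 9)/9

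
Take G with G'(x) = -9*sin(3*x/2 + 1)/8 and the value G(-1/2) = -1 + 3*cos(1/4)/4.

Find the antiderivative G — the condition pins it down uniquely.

Check a candidate G(x) by differentiating: d/dx[G] must match the given G'(x).
A general antiderivative is 3*cos(3*x/2 + 1)/4 + C.
The condition gives C = -1 + 3*cos(1/4)/4 - (3*cos(1/4)/4) = -1.
So G(x) = 3*cos(3*x/2 + 1)/4 - 1.
Check: d/dx[3*cos(3*x/2 + 1)/4 - 1] = -9*sin(3*x/2 + 1)/8 = G'(x).

G(x) = 3*cos(3*x/2 + 1)/4 - 1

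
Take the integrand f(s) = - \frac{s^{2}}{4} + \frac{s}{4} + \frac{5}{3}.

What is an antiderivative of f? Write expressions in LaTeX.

An antiderivative is F(s) = \frac{s \left(- 2 s^{2} + 3 s + 40\right)}{24}.

The integrand splits into summands that can be handled one at a time.
Check: d/ds[\frac{s \left(- 2 s^{2} + 3 s + 40\right)}{24}] = - \frac{s^{2}}{4} + \frac{s}{4} + \frac{5}{3} = f(s).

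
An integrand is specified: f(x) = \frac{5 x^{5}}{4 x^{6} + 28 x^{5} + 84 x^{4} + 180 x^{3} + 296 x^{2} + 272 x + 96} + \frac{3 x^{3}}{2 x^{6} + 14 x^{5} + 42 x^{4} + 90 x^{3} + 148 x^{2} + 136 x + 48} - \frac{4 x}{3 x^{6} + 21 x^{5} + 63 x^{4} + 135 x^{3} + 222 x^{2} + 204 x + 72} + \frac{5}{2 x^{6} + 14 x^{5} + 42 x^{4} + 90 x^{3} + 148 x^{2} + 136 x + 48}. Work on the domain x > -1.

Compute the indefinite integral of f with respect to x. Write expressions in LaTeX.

F(x) = \frac{329 \log{\left(x + 1 \right)}}{400} - \frac{281 \log{\left(x + 2 \right)}}{48} + \frac{1351 \log{\left(x + 3 \right)}}{208} - \frac{3331 \log{\left(x^{2} + 4 \right)}}{31200} - \frac{2017 \operatorname{atan}{\left(\frac{x}{2} \right)}}{15600} - \frac{13}{120 x + 120} + C

The denominator factors as 12 \left(x + 1\right)^{2} \left(x + 2\right) \left(x + 3\right) \left(x^{2} + 4\right); partial fractions split f into directly integrable pieces: - \frac{3331 x + 4034}{15600 \left(x^{2} + 4\right)} + \frac{1351}{208 \left(x + 3\right)} - \frac{281}{48 \left(x + 2\right)} + \frac{329}{400 \left(x + 1\right)} + \frac{13}{120 \left(x + 1\right)^{2}}.
Check: d/dx[\frac{329 \log{\left(x + 1 \right)}}{400} - \frac{281 \log{\left(x + 2 \right)}}{48} + \frac{1351 \log{\left(x + 3 \right)}}{208} - \frac{3331 \log{\left(x^{2} + 4 \right)}}{31200} - \frac{2017 \operatorname{atan}{\left(\frac{x}{2} \right)}}{15600} - \frac{13}{120 x + 120}] = \frac{15 x^{5} + 18 x^{3} - 16 x + 30}{12 x^{6} + 84 x^{5} + 252 x^{4} + 540 x^{3} + 888 x^{2} + 816 x + 288}, which equals f(x).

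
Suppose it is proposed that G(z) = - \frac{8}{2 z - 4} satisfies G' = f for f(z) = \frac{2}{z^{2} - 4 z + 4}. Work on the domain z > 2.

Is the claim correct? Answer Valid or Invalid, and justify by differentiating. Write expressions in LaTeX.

Invalid: d/dz[G] - f = \frac{2}{z^{2} - 4 z + 4}, which is not 0.

d/dz[G] = \frac{4}{z^{2} - 4 z + 4}
d/dz[G] - f(z) = \frac{2}{z^{2} - 4 z + 4} != 0.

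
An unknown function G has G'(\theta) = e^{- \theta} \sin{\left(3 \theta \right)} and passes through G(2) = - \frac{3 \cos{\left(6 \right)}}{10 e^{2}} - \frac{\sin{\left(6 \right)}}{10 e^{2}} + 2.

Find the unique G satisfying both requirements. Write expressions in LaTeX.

G(\theta) = 2 - \frac{e^{- \theta} \sin{\left(3 \theta \right)}}{10} - \frac{3 e^{- \theta} \cos{\left(3 \theta \right)}}{10}

Since d/d\theta undoes antidifferentiation here, G(\theta) must give back the stated G'(\theta).
A general antiderivative is - \frac{e^{- \theta} \sin{\left(3 \theta \right)}}{10} - \frac{3 e^{- \theta} \cos{\left(3 \theta \right)}}{10} + C.
The condition gives C = - \frac{3 \cos{\left(6 \right)}}{10 e^{2}} - \frac{\sin{\left(6 \right)}}{10 e^{2}} + 2 - (- \frac{3 \cos{\left(6 \right)}}{10 e^{2}} - \frac{\sin{\left(6 \right)}}{10 e^{2}}) = 2.
So G(\theta) = 2 - \frac{e^{- \theta} \sin{\left(3 \theta \right)}}{10} - \frac{3 e^{- \theta} \cos{\left(3 \theta \right)}}{10}.
Check: d/d\theta[2 - \frac{e^{- \theta} \sin{\left(3 \theta \right)}}{10} - \frac{3 e^{- \theta} \cos{\left(3 \theta \right)}}{10}] = e^{- \theta} \sin{\left(3 \theta \right)} = G'(\theta).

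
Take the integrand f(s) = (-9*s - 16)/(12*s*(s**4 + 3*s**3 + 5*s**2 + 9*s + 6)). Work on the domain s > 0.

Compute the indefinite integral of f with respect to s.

Factor the denominator (12*s*(s + 1)*(s + 2)*(s**2 + 3)) and decompose: f = (65*s + 171)/(1008*(s**2 + 3)) + 1/(84*(s + 2)) + 7/(48*(s + 1)) - 2/(9*s); each piece integrates to a log, atan, or power term.
Check: d/ds[(-448*log(s) + 294*log(s + 1) + 24*log(s + 2) + 65*log(s**2 + 3) + 114*sqrt(3)*atan(sqrt(3)*s/3))/2016] = (-9*s - 16)/(12*s**5 + 36*s**4 + 60*s**3 + 108*s**2 + 72*s), which equals f(s).

F(s) = (-448*log(s) + 294*log(s + 1) + 24*log(s + 2) + 65*log(s**2 + 3) + 114*sqrt(3)*atan(sqrt(3)*s/3))/2016 + C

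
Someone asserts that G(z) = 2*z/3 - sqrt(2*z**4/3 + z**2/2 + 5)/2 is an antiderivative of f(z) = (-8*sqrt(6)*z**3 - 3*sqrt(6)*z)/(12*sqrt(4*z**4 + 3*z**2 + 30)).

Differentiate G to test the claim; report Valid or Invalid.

Invalid: d/dz[G] - f = 2/3, which is not 0.

d/dz[G] = (-8*sqrt(6)*z**3 - 3*sqrt(6)*z + 8*sqrt(4*z**4 + 3*z**2 + 30))/(12*sqrt(4*z**4 + 3*z**2 + 30))
d/dz[G] - f(z) = 2/3 != 0.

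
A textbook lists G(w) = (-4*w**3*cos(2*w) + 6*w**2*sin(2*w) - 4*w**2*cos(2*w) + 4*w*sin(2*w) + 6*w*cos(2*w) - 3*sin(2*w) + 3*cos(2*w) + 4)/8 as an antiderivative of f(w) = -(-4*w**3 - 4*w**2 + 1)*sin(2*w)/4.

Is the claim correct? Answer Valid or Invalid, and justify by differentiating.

Valid - differentiating G returns exactly f.

d/dw[G] = w**3*sin(2*w) + w**2*sin(2*w) - sin(2*w)/4
This equals f(w) exactly, so the claim holds.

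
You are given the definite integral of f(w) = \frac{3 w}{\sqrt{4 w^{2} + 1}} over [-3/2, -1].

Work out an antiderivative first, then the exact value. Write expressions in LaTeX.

f matches the chain-rule pattern g'(h)*h' with inner function h(w) = 4 w^{2} + 1; substituting u = h(w) collapses the integral.
F(w) = \frac{3 \sqrt{4 w^{2} + 1}}{4} is an antiderivative of f.
Check: d/dw[\frac{3 \sqrt{4 w^{2} + 1}}{4}] = \frac{3 w}{\sqrt{4 w^{2} + 1}} = f(w).
F(-1) = \frac{3 \sqrt{5}}{4}; F(-3/2) = \frac{3 \sqrt{10}}{4}.
Integral = F(-1) - F(-3/2) = - \frac{3 \sqrt{10}}{4} + \frac{3 \sqrt{5}}{4}.

Antiderivative: F(w) = \frac{3 \sqrt{4 w^{2} + 1}}{4}; value = - \frac{3 \sqrt{10}}{4} + \frac{3 \sqrt{5}}{4}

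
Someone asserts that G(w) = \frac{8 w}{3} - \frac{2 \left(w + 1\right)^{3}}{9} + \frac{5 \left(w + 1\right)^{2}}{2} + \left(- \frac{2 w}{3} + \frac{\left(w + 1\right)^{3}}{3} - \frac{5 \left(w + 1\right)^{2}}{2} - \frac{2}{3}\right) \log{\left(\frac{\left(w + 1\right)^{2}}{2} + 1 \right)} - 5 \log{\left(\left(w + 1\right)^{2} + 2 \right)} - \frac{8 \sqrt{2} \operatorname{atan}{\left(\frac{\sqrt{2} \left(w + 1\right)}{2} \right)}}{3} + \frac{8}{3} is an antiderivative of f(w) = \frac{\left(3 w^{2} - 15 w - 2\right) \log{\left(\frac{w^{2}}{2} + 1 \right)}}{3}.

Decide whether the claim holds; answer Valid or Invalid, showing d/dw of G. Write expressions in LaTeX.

d/dw[G] = w^{2} \log{\left(\frac{w^{2}}{2} + w + \frac{3}{2} \right)} - 3 w \log{\left(\frac{w^{2}}{2} + w + \frac{3}{2} \right)} - \frac{14 \log{\left(\frac{w^{2}}{2} + w + \frac{3}{2} \right)}}{3}
d/dw[G] - f(w) = - w^{2} \log{\left(\frac{w^{2}}{2} + 1 \right)} + w^{2} \log{\left(\frac{w^{2}}{2} + w + \frac{3}{2} \right)} + 5 w \log{\left(\frac{w^{2}}{2} + 1 \right)} - 3 w \log{\left(\frac{w^{2}}{2} + w + \frac{3}{2} \right)} + \frac{2 \log{\left(\frac{w^{2}}{2} + 1 \right)}}{3} - \frac{14 \log{\left(\frac{w^{2}}{2} + w + \frac{3}{2} \right)}}{3} != 0.

Invalid: d/dw[G] - f = - w^{2} \log{\left(\frac{w^{2}}{2} + 1 \right)} + w^{2} \log{\left(\frac{w^{2}}{2} + w + \frac{3}{2} \right)} + 5 w \log{\left(\frac{w^{2}}{2} + 1 \right)} - 3 w \log{\left(\frac{w^{2}}{2} + w + \frac{3}{2} \right)} + \frac{2 \log{\left(\frac{w^{2}}{2} + 1 \right)}}{3} - \frac{14 \log{\left(\frac{w^{2}}{2} + w + \frac{3}{2} \right)}}{3}, which is not 0.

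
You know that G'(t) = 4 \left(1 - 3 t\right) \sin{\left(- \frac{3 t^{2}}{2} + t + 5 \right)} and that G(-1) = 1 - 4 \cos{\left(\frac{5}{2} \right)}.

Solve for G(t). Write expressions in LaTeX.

G'(t) matches the chain-rule pattern g'(h)*h' with inner function h(t) = - \frac{3 t^{2}}{2} + t + 5; substituting u = h(t) collapses the integral.
A general antiderivative is - 4 \cos{\left(- \frac{3 t^{2}}{2} + t + 5 \right)} + C.
The condition gives C = 1 - 4 \cos{\left(\frac{5}{2} \right)} - (- 4 \cos{\left(\frac{5}{2} \right)}) = 1.
So G(t) = 1 - 4 \cos{\left(- \frac{3 t^{2}}{2} + t + 5 \right)}.
Check: d/dt[1 - 4 \cos{\left(- \frac{3 t^{2}}{2} + t + 5 \right)}] = - 12 t \sin{\left(- \frac{3 t^{2}}{2} + t + 5 \right)} + 4 \sin{\left(- \frac{3 t^{2}}{2} + t + 5 \right)}, which equals G'(t).

G(t) = 1 - 4 \cos{\left(- \frac{3 t^{2}}{2} + t + 5 \right)}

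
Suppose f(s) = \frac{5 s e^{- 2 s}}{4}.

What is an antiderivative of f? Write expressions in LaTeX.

Recognize the product-rule pattern: f = u'v + uv' with u = - \frac{5 s}{8} - \frac{5}{16}, v = e^{- 2 s}, so integration by parts undoes it.
Check: d/ds[- \frac{5 \left(2 s + 1\right) e^{- 2 s}}{16}] = \frac{5 s e^{- 2 s}}{4} = f(s).

An antiderivative is F(s) = - \frac{5 \left(2 s + 1\right) e^{- 2 s}}{16}.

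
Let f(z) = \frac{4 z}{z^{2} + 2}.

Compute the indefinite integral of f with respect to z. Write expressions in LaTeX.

The substitution u = \frac{z^{2}}{2} + 1 works: f is exactly (dF/du)*(du/dz) for that inner function.
Check: d/dz[2 \log{\left(\frac{z^{2}}{2} + 1 \right)}] = \frac{4 z}{z^{2} + 2} = f(z).

F(z) = 2 \log{\left(\frac{z^{2}}{2} + 1 \right)} + C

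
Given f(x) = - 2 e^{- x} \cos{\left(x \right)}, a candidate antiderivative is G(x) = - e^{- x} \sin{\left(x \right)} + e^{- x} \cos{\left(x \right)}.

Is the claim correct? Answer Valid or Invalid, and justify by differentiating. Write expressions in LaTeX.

Valid: G'(x) = f(x).

d/dx[G] = - 2 e^{- x} \cos{\left(x \right)}
This equals f(x) exactly, so the claim holds.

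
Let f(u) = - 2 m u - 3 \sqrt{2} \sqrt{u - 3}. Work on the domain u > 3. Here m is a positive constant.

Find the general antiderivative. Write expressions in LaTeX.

The integrand splits into summands that can be handled one at a time.
Check: d/du[- m u^{2} - 2 u \sqrt{2 u - 6} + 6 \sqrt{2 u - 6}] = \frac{- 2 m u \sqrt{u - 3} - 3 \sqrt{2} u + 9 \sqrt{2}}{\sqrt{u - 3}}, which equals f(u).

F(u) = - m u^{2} - 2 u \sqrt{2 u - 6} + 6 \sqrt{2 u - 6} + C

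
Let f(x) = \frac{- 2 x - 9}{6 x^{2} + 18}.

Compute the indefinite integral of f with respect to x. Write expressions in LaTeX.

F(x) = - \frac{\log{\left(x^{2} + 3 \right)}}{6} - \frac{\sqrt{3} \operatorname{atan}{\left(\frac{\sqrt{3} x}{3} \right)}}{2} + C

For F(x) to be correct the identity F'(x) - f(x) = 0 must hold.
Check: d/dx[- \frac{\log{\left(x^{2} + 3 \right)}}{6} - \frac{\sqrt{3} \operatorname{atan}{\left(\frac{\sqrt{3} x}{3} \right)}}{2}] = \frac{- 2 x - 9}{6 x^{2} + 18} = f(x).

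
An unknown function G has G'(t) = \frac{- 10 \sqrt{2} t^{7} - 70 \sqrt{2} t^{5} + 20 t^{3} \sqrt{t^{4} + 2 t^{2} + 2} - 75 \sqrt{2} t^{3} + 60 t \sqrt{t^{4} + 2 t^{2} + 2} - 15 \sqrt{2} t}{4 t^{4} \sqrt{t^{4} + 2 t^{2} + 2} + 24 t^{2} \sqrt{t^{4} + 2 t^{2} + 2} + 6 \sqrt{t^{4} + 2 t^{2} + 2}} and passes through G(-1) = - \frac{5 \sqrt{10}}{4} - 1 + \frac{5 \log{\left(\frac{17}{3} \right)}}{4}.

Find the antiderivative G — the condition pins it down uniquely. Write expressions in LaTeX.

G(t) = \frac{- 5 \sqrt{2} \sqrt{t^{4} + 2 t^{2} + 2} + 5 \log{\left(\frac{2 t^{4}}{3} + 4 t^{2} + 1 \right)} - 4}{4}

For G(t) to be correct, d/dt[G] must agree with the stated G'(t) identically.
A general antiderivative is - \frac{5 \sqrt{\frac{t^{4}}{2} + t^{2} + 1}}{2} + \frac{5 \log{\left(\frac{2 t^{4}}{3} + 4 t^{2} + 1 \right)}}{4} + C.
The condition gives C = - \frac{5 \sqrt{10}}{4} - 1 + \frac{5 \log{\left(\frac{17}{3} \right)}}{4} - (- \frac{5 \sqrt{10}}{4} + \frac{5 \log{\left(\frac{17}{3} \right)}}{4}) = -1.
So G(t) = \frac{- 5 \sqrt{2} \sqrt{t^{4} + 2 t^{2} + 2} + 5 \log{\left(\frac{2 t^{4}}{3} + 4 t^{2} + 1 \right)} - 4}{4}.
Check: d/dt[\frac{- 5 \sqrt{2} \sqrt{t^{4} + 2 t^{2} + 2} + 5 \log{\left(\frac{2 t^{4}}{3} + 4 t^{2} + 1 \right)} - 4}{4}] = \frac{- 10 \sqrt{2} t^{7} - 70 \sqrt{2} t^{5} + 20 t^{3} \sqrt{t^{4} + 2 t^{2} + 2} - 75 \sqrt{2} t^{3} + 60 t \sqrt{t^{4} + 2 t^{2} + 2} - 15 \sqrt{2} t}{4 t^{4} \sqrt{t^{4} + 2 t^{2} + 2} + 24 t^{2} \sqrt{t^{4} + 2 t^{2} + 2} + 6 \sqrt{t^{4} + 2 t^{2} + 2}} = G'(t).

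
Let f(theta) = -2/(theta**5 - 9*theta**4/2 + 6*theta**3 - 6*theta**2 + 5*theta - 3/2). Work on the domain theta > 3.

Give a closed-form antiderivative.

The denominator factors as (theta - 3)*(theta - 1)*(2*theta - 1)*(theta**2 + 1); partial fractions split f into directly integrable pieces: 2*(4*theta - 3)/(25*(theta**2 + 1)) - 64/(25*(2*theta - 1)) + 1/(theta - 1) - 1/(25*(theta - 3)).
Check: d/dtheta[-log(theta - 3)/25 + log(theta - 1) - 32*log(theta - 1/2)/25 + 4*log(theta**2 + 1)/25 - 6*atan(theta)/25] = -4/(2*theta**5 - 9*theta**4 + 12*theta**3 - 12*theta**2 + 10*theta - 3), which equals f(theta).

An antiderivative is F(theta) = -log(theta - 3)/25 + log(theta - 1) - 32*log(theta - 1/2)/25 + 4*log(theta**2 + 1)/25 - 6*atan(theta)/25.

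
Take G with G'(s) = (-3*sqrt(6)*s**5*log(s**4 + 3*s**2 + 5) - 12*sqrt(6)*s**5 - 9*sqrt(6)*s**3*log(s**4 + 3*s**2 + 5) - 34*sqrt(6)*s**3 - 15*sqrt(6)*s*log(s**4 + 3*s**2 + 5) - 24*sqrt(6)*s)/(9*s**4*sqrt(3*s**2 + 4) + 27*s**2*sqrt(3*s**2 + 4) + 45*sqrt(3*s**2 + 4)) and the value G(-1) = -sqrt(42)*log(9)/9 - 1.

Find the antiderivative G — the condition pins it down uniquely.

Recognize the product-rule pattern: G'(s) = u'v + uv' with u = -2*sqrt(s**2/2 + 2/3)/3, v = log(s**4 + 3*s**2 + 5), so integration by parts undoes it.
A general antiderivative is -2*sqrt(s**2/2 + 2/3)*log(s**4 + 3*s**2 + 5)/3 + C.
The condition gives C = -sqrt(42)*log(9)/9 - 1 - (-sqrt(42)*log(9)/9) = -1.
So G(s) = (-sqrt(6)*sqrt(3*s**2 + 4)*log(s**4 + 3*s**2 + 5) - 9)/9.
Check: d/ds[(-sqrt(6)*sqrt(3*s**2 + 4)*log(s**4 + 3*s**2 + 5) - 9)/9] = (-3*sqrt(6)*s**5*log(s**4 + 3*s**2 + 5) - 12*sqrt(6)*s**5 - 9*sqrt(6)*s**3*log(s**4 + 3*s**2 + 5) - 34*sqrt(6)*s**3 - 15*sqrt(6)*s*log(s**4 + 3*s**2 + 5) - 24*sqrt(6)*s)/(9*s**4*sqrt(3*s**2 + 4) + 27*s**2*sqrt(3*s**2 + 4) + 45*sqrt(3*s**2 + 4)) = G'(s).

G(s) = (-sqrt(6)*sqrt(3*s**2 + 4)*log(s**4 + 3*s**2 + 5) - 9)/9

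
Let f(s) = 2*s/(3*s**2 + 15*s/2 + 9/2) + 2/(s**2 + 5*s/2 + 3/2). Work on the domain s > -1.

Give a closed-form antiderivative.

An antiderivative is F(s) = 2*(4*log(s + 1) - 3*log(s + 3/2))/3.

The denominator factors as 3*(s + 1)*(2*s + 3); partial fractions split f into directly integrable pieces: -4/(2*s + 3) + 8/(3*(s + 1)).
Check: d/ds[2*(4*log(s + 1) - 3*log(s + 3/2))/3] = (4*s + 12)/(6*s**2 + 15*s + 9), which equals f(s).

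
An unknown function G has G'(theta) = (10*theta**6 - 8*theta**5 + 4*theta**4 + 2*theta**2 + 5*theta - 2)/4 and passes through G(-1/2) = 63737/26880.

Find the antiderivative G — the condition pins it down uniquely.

G(theta) = 5*theta**7/14 - theta**6/3 + theta**5/5 + theta**3/6 + 5*theta**2/8 - theta/2 + 2

Differentiate the proposed G(theta) back; it has to land on the given G'(theta).
A general antiderivative is 5*theta**7/14 - theta**6/3 + theta**5/5 + theta**3/6 + 5*theta**2/8 - theta/2 + C.
The condition gives C = 63737/26880 - (9977/26880) = 2.
So G(theta) = 5*theta**7/14 - theta**6/3 + theta**5/5 + theta**3/6 + 5*theta**2/8 - theta/2 + 2.
Check: d/dtheta[5*theta**7/14 - theta**6/3 + theta**5/5 + theta**3/6 + 5*theta**2/8 - theta/2 + 2] = 5*theta**6/2 - 2*theta**5 + theta**4 + theta**2/2 + 5*theta/4 - 1/2, which equals G'(theta).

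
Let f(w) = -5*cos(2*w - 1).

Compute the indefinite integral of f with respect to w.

F(w) = -5*sin(2*w - 1)/2 + C

A candidate is checked by its d/dw: the result must match f(w).
Check: d/dw[-5*sin(2*w - 1)/2] = -5*cos(2*w - 1) = f(w).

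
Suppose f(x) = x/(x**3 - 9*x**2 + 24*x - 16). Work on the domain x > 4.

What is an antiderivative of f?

An antiderivative is F(x) = (-(x - 4)*log(x - 4) + (x - 4)*log(x - 1) - 12)/(9*(x - 4)).

Factor the denominator ((x - 4)**2*(x - 1)) and decompose: f = 1/(9*(x - 1)) - 1/(9*(x - 4)) + 4/(3*(x - 4)**2); each piece integrates to a log, atan, or power term.
Check: d/dx[(-(x - 4)*log(x - 4) + (x - 4)*log(x - 1) - 12)/(9*(x - 4))] = x/(x**3 - 9*x**2 + 24*x - 16) = f(x).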